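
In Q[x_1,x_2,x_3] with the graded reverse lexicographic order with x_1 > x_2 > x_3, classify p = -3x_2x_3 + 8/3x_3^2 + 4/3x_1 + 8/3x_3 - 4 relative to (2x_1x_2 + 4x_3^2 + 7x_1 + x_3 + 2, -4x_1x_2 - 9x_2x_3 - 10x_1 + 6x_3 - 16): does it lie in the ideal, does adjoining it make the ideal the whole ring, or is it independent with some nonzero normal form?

First compute the reduced Gröbner basis of I by Buchberger's algorithm.
f_1 = 2x_1x_2 + 4x_3^2 + 7x_1 + x_3 + 2, LT = x_1x_2.
f_2 = -4x_1x_2 - 9x_2x_3 - 10x_1 + 6x_3 - 16, LT = x_1x_2.

S(f_1,f_2): lcm = x_1x_2. S = -9/4x_2x_3 + 2x_3^2 + x_1 + 2x_3 - 3.
  leading term x_2x_3: no divisor's leading term divides it; move -9/4x_2x_3 to the remainder.
  leading term x_3^2: no divisor's leading term divides it; move 2x_3^2 to the remainder.
  leading term x_1: no divisor's leading term divides it; move x_1 to the remainder.
  leading term x_3: no divisor's leading term divides it; move 2x_3 to the remainder.
  leading term 1: no divisor's leading term divides it; move -3 to the remainder.
  remainder -9/4x_2x_3 + 2x_3^2 + x_1 + 2x_3 - 3 ≠ 0; add h_3 = -9/4x_2x_3 + 2x_3^2 + x_1 + 2x_3 - 3 to the basis.

S(f_1,h_3): lcm = x_1x_2x_3. S = 8/9x_1x_3^2 + 2x_3^3 + 4/9x_1^2 + 79/18x_1x_3 + 1/2x_3^2 - 4/3x_1 + x_3.
  leading term x_1x_3^2: no divisor's leading term divides it; move 8/9x_1x_3^2 to the remainder.
  leading term x_3^3: no divisor's leading term divides it; move 2x_3^3 to the remainder.
  leading term x_1^2: no divisor's leading term divides it; move 4/9x_1^2 to the remainder.
  leading term x_1x_3: no divisor's leading term divides it; move 79/18x_1x_3 to the remainder.
  leading term x_3^2: no divisor's leading term divides it; move 1/2x_3^2 to the remainder.
  leading term x_1: no divisor's leading term divides it; move -4/3x_1 to the remainder.
  leading term x_3: no divisor's leading term divides it; move x_3 to the remainder.
  remainder 8/9x_1x_3^2 + 2x_3^3 + 4/9x_1^2 + 79/18x_1x_3 + 1/2x_3^2 - 4/3x_1 + x_3 ≠ 0; add h_4 = 8/9x_1x_3^2 + 2x_3^3 + 4/9x_1^2 + 79/18x_1x_3 + 1/2x_3^2 - 4/3x_1 + x_3 to the basis.

The other S-polynomials (S(f_2,h_3), S(f_1,h_4), S(f_2,h_4), S(h_3,h_4)) all reduce to 0 modulo the current basis, so we have a Gröbner basis.
Inter-reduce: drop elements whose leading term is divisible by another's, tail-reduce, and make monic.
Reduced Gröbner basis: {x_1x_3^2 + 9/4x_3^3 + 1/2x_1^2 + 79/16x_1x_3 + 9/16x_3^2 - 3/2x_1 + 9/8x_3, x_1x_2 + 2x_3^2 + 7/2x_1 + 1/2x_3 + 1, x_2x_3 - 8/9x_3^2 - 4/9x_1 - 8/9x_3 + 4/3}.
Label its elements g_1 = x_1x_3^2 + 9/4x_3^3 + 1/2x_1^2 + 79/16x_1x_3 + 9/16x_3^2 - 3/2x_1 + 9/8x_3, g_2 = x_1x_2 + 2x_3^2 + 7/2x_1 + 1/2x_3 + 1, g_3 = x_2x_3 - 8/9x_3^2 - 4/9x_1 - 8/9x_3 + 4/3.

Reduce p = -3x_2x_3 + 8/3x_3^2 + 4/3x_1 + 8/3x_3 - 4 modulo G:
  leading term x_2x_3: subtract (-3)·g_3 from -3x_2x_3 + 8/3x_3^2 + 4/3x_1 + 8/3x_3 - 4 → 0
  normal form = 0.
Since the normal form is 0, p ∈ I.

-3x_2x_3 + 8/3x_3^2 + 4/3x_1 + 8/3x_3 - 4 lies in I (it reduces to 0).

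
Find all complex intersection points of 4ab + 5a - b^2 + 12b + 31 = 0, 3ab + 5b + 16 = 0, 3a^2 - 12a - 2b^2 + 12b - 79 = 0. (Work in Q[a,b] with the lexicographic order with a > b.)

Compute a lex Gröbner basis by Buchberger's algorithm.
f_1 = 4ab + 5a - b^2 + 12b + 31, LT = ab.
f_2 = 3ab + 5b + 16, LT = ab.
f_3 = 3a^2 - 12a - 2b^2 + 12b - 79, LT = a^2.

S(f_1,f_2): lcm = ab. S = 5/4a - 1/4b^2 + 4/3b + 29/12.
  leading term a: no divisor's leading term divides it; move 5/4a to the remainder.
  leading term b^2: no divisor's leading term divides it; move -1/4b^2 to the remainder.
  leading term b: no divisor's leading term divides it; move 4/3b to the remainder.
  leading term 1: no divisor's leading term divides it; move 29/12 to the remainder.
  remainder 5/4a - 1/4b^2 + 4/3b + 29/12 ≠ 0; add h_4 = 5/4a - 1/4b^2 + 4/3b + 29/12 to the basis.

S(f_1,f_3): lcm = a^2b. S = 5/4a^2 - 1/4ab^2 + 7ab + 31/4a + 2/3b^3 - 4b^2 + 79/3b.
  leading term a^2: subtract (5/12)·f_3 from 5/4a^2 - 1/4ab^2 + 7ab + 31/4a + 2/3b^3 - 4b^2 + 79/3b → -1/4ab^2 + 7ab + 51/4a + 2/3b^3 - 19/6b^2 + 64/3b + 395/12
  leading term ab^2: subtract (-1/16b)·f_1 from -1/4ab^2 + 7ab + 51/4a + 2/3b^3 - 19/6b^2 + 64/3b + 395/12 → 117/16ab + 51/4a + 29/48b^3 - 29/12b^2 + 1117/48b + 395/12
  leading term ab: subtract (117/64)·f_1 from 117/16ab + 51/4a + 29/48b^3 - 29/12b^2 + 1117/48b + 395/12 → 231/64a + 29/48b^3 - 113/192b^2 + 4/3b - 4561/192
  leading term a: subtract (231/80)·h_4 from 231/64a + 29/48b^3 - 113/192b^2 + 4/3b - 4561/192 → 29/48b^3 + 2/15b^2 - 151/60b - 461/15
  leading term b^3: no divisor's leading term divides it; move 29/48b^3 to the remainder.
  leading term b^2: no divisor's leading term divides it; move 2/15b^2 to the remainder.
  leading term b: no divisor's leading term divides it; move -151/60b to the remainder.
  leading term 1: no divisor's leading term divides it; move -461/15 to the remainder.
  remainder 29/48b^3 + 2/15b^2 - 151/60b - 461/15 ≠ 0; add h_5 = 29/48b^3 + 2/15b^2 - 151/60b - 461/15 to the basis.

S(f_2,f_3): lcm = a^2b. S = 17/3ab + 16/3a + 2/3b^3 - 4b^2 + 79/3b.
  leading term ab: subtract (17/12)·f_1 from 17/3ab + 16/3a + 2/3b^3 - 4b^2 + 79/3b → -7/4a + 2/3b^3 - 31/12b^2 + 28/3b - 527/12
  leading term a: subtract (-7/5)·h_4 from -7/4a + 2/3b^3 - 31/12b^2 + 28/3b - 527/12 → 2/3b^3 - 44/15b^2 + 56/5b - 608/15
  leading term b^3: subtract (32/29)·h_5 from 2/3b^3 - 44/15b^2 + 56/5b - 608/15 → -268/87b^2 + 1216/87b - 192/29
  leading term b^2: no divisor's leading term divides it; move -268/87b^2 to the remainder.
  leading term b: no divisor's leading term divides it; move 1216/87b to the remainder.
  leading term 1: no divisor's leading term divides it; move -192/29 to the remainder.
  remainder -268/87b^2 + 1216/87b - 192/29 ≠ 0; add h_6 = -268/87b^2 + 1216/87b - 192/29 to the basis.

S(f_1,h_4): lcm = ab. S = 5/4a + 1/5b^3 - 79/60b^2 + 16/15b + 31/4.
  leading term a: subtract (1)·h_4 from 5/4a + 1/5b^3 - 79/60b^2 + 16/15b + 31/4 → 1/5b^3 - 16/15b^2 - 4/15b + 16/3
  leading term b^3: subtract (48/145)·h_5 from 1/5b^3 - 16/15b^2 - 4/15b + 16/3 → -2416/2175b^2 + 1232/2175b + 33728/2175
  leading term b^2: subtract (604/1675)·h_6 from -2416/2175b^2 + 1232/2175b + 33728/2175 → -4496/1005b + 17984/1005
  leading term b: no divisor's leading term divides it; move -4496/1005b to the remainder.
  leading term 1: no divisor's leading term divides it; move 17984/1005 to the remainder.
  remainder -4496/1005b + 17984/1005 ≠ 0; add h_7 = -4496/1005b + 17984/1005 to the basis.

The other S-polynomials (S(f_2,h_4), S(f_3,h_4), S(f_1,h_5), S(f_2,h_5), S(f_3,h_5), S(h_4,h_5), S(f_1,h_6), S(f_2,h_6), S(f_3,h_6), S(h_4,h_6), S(h_5,h_6), S(f_1,h_7), S(f_2,h_7), S(f_3,h_7), S(h_4,h_7), S(h_5,h_7), S(h_6,h_7)) all reduce to 0 modulo the current basis, so we have a Gröbner basis.
Inter-reduce: drop elements whose leading term is divisible by another's, tail-reduce, and make monic.
Reduced Gröbner basis: {a + 3, b - 4}.

Since the basis is lex-ordered, b - 4 is univariate in b. Its roots are {4}. Back-substituting each root into the other basis elements fixes the other coordinates.
  b = 4: the earlier basis element becomes a + 3 = 0, giving a = -3 — point (-3, 4).
Check: every point annihilates each of the original generators.
This is the nonlinear analogue of row-reducing a linear system.

{(-3, 4)}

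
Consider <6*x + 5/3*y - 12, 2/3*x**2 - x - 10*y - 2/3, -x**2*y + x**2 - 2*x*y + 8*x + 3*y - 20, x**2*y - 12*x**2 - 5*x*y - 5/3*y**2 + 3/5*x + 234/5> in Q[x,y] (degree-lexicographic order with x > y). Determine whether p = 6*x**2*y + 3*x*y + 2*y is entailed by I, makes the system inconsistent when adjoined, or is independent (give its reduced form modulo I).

6*x**2*y + 3*x*y + 2*y lies in I (it reduces to 0).

First compute the reduced Gröbner basis of I by Buchberger's algorithm.
f_1 = 6*x + 5/3*y - 12, LT = x.
f_2 = 2/3*x**2 - x - 10*y - 2/3, LT = x**2.
f_3 = -x**2*y + x**2 - 2*x*y + 8*x + 3*y - 20, LT = x**2*y.
f_4 = x**2*y - 12*x**2 - 5*x*y - 5/3*y**2 + 3/5*x + 234/5, LT = x**2*y.

S(f_1,f_2): lcm = x**2. S = 5/18*x*y - 1/2*x + 15*y + 1.
  leading term x*y: subtract (5/108*y)·f_1 from 5/18*x*y - 1/2*x + 15*y + 1 → -25/324*y**2 - 1/2*x + 140/9*y + 1
  leading term y**2: no divisor's leading term divides it; move -25/324*y**2 to the remainder.
  leading term x: subtract (-1/12)·f_1 from -1/2*x + 140/9*y + 1 → 565/36*y
  leading term y: no divisor's leading term divides it; move 565/36*y to the remainder.
  remainder -25/324*y**2 + 565/36*y ≠ 0; add h_5 = -25/324*y**2 + 565/36*y to the basis.

S(f_1,f_3): lcm = x**2*y. S = 5/18*x*y**2 + x**2 - 4*x*y + 8*x + 3*y - 20.
  leading term x*y**2: subtract (5/108*y**2)·f_1 from 5/18*x*y**2 + x**2 - 4*x*y + 8*x + 3*y - 20 → -25/324*y**3 + x**2 - 4*x*y + 5/9*y**2 + 8*x + 3*y - 20
  leading term y**3: subtract (y)·h_5 from -25/324*y**3 + x**2 - 4*x*y + 5/9*y**2 + 8*x + 3*y - 20 → x**2 - 4*x*y - 545/36*y**2 + 8*x + 3*y - 20
  leading term x**2: subtract (1/6*x)·f_1 from x**2 - 4*x*y - 545/36*y**2 + 8*x + 3*y - 20 → -77/18*x*y - 545/36*y**2 + 10*x + 3*y - 20
  leading term x*y: subtract (-77/108*y)·f_1 from -77/18*x*y - 545/36*y**2 + 10*x + 3*y - 20 → -1130/81*y**2 + 10*x - 50/9*y - 20
  leading term y**2: subtract (904/5)·h_5 from -1130/81*y**2 + 10*x - 50/9*y - 20 → 10*x - 25588/9*y - 20
  leading term x: subtract (5/3)·f_1 from 10*x - 25588/9*y - 20 → -25613/9*y
  leading term y: no divisor's leading term divides it; move -25613/9*y to the remainder.
  remainder -25613/9*y ≠ 0; add h_6 = -25613/9*y to the basis.

The other S-polynomials (S(f_1,f_4), S(f_2,f_3), S(f_2,f_4), S(f_3,f_4), S(f_1,h_5), S(f_2,h_5), S(f_3,h_5), S(f_4,h_5), S(f_1,h_6), S(f_2,h_6), S(f_3,h_6), S(f_4,h_6), S(h_5,h_6)) all reduce to 0 modulo the current basis, so we have a Gröbner basis.
Inter-reduce: drop elements whose leading term is divisible by another's, tail-reduce, and make monic.
Reduced Gröbner basis: {x - 2, y}.
Label its elements g_1 = x - 2, g_2 = y.

Reduce p = 6*x**2*y + 3*x*y + 2*y modulo G:
  leading term x**2*y: subtract (6*x*y)·g_1 from 6*x**2*y + 3*x*y + 2*y → 15*x*y + 2*y
  leading term x*y: subtract (15*y)·g_1 from 15*x*y + 2*y → 32*y
  leading term y: subtract (32)·g_2 from 32*y → 0
  normal form = 0.
Since the normal form is 0, p ∈ I.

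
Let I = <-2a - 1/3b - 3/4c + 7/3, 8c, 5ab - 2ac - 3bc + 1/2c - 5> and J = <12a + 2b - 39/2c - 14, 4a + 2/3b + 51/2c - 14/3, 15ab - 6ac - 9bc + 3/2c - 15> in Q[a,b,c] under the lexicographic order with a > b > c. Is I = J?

Since reduced Gröbner bases are canonical representatives of ideals under a given ordering, it suffices to compute and compare them.
Buchberger on the first generating set:
f_1 = -2a - 1/3b - 3/4c + 7/3, LT = a.
f_2 = 8c, LT = c.
f_3 = 5ab - 2ac - 3bc + 1/2c - 5, LT = ab.

S(f_1,f_2): leading monomials are coprime, so the S-polynomial reduces to 0 (Buchberger's first criterion).
S(f_1,f_3): lcm = ab. S = 2/5ac + 1/6b^2 + 39/40bc - 7/6b - 1/10c + 1.
  leading term ac: subtract (-1/5c)·f_1 from 2/5ac + 1/6b^2 + 39/40bc - 7/6b - 1/10c + 1 → 1/6b^2 + 109/120bc - 7/6b - 3/20c^2 + 11/30c + 1
  leading term b^2: no divisor's leading term divides it; move 1/6b^2 to the remainder.
  leading term bc: subtract (109/960b)·f_2 from 109/120bc - 7/6b - 3/20c^2 + 11/30c + 1 → -7/6b - 3/20c^2 + 11/30c + 1
  leading term b: no divisor's leading term divides it; move -7/6b to the remainder.
  leading term c^2: subtract (-3/160c)·f_2 from -3/20c^2 + 11/30c + 1 → 11/30c + 1
  leading term c: subtract (11/240)·f_2 from 11/30c + 1 → 1
  leading term 1: no divisor's leading term divides it; move 1 to the remainder.
  remainder 1/6b^2 - 7/6b + 1 ≠ 0; add g_4 = 1/6b^2 - 7/6b + 1 to the basis.

S(f_2,f_3): leading monomials are coprime, so the S-polynomial reduces to 0 (Buchberger's first criterion).
S(f_1,g_4): leading monomials are coprime, so the S-polynomial reduces to 0 (Buchberger's first criterion).
S(f_2,g_4): leading monomials are coprime, so the S-polynomial reduces to 0 (Buchberger's first criterion).
S(f_3,g_4): lcm = ab^2. S = -2/5abc + 7ab - 6a - 3/5b^2c + 1/10bc - b.
  leading term abc: subtract (1/5bc)·f_1 from -2/5abc + 7ab - 6a - 3/5b^2c + 1/10bc - b → 7ab - 6a - 8/15b^2c + 3/20bc^2 - 11/30bc - b
  leading term ab: subtract (-7/2b)·f_1 from 7ab - 6a - 8/15b^2c + 3/20bc^2 - 11/30bc - b → -6a - 8/15b^2c - 7/6b^2 + 3/20bc^2 - 359/120bc + 43/6b
  leading term a: subtract (3)·f_1 from -6a - 8/15b^2c - 7/6b^2 + 3/20bc^2 - 359/120bc + 43/6b → -8/15b^2c - 7/6b^2 + 3/20bc^2 - 359/120bc + 49/6b + 9/4c - 7
  leading term b^2c: subtract (-1/15b^2)·f_2 from -8/15b^2c - 7/6b^2 + 3/20bc^2 - 359/120bc + 49/6b + 9/4c - 7 → -7/6b^2 + 3/20bc^2 - 359/120bc + 49/6b + 9/4c - 7
  leading term b^2: subtract (-7)·g_4 from -7/6b^2 + 3/20bc^2 - 359/120bc + 49/6b + 9/4c - 7 → 3/20bc^2 - 359/120bc + 9/4c
  leading term bc^2: subtract (3/160bc)·f_2 from 3/20bc^2 - 359/120bc + 9/4c → -359/120bc + 9/4c
  leading term bc: subtract (-359/960b)·f_2 from -359/120bc + 9/4c → 9/4c
  leading term c: subtract (9/32)·f_2 from 9/4c → 0
  remainder 0.

Every S-polynomial of the final basis reduces to 0, so we have a Gröbner basis.
Inter-reduce: drop elements whose leading term is divisible by another's, tail-reduce, and make monic.
Reduced Gröbner basis: {a + 1/6b - 7/6, b^2 - 7b + 6, c}.

Buchberger on the second generating set:
h_1 = 12a + 2b - 39/2c - 14, LT = a.
h_2 = 4a + 2/3b + 51/2c - 14/3, LT = a.
h_3 = 15ab - 6ac - 9bc + 3/2c - 15, LT = ab.

S(h_1,h_2): lcm = a. S = -8c.
  leading term c: no divisor's leading term divides it; move -8c to the remainder.
  remainder -8c ≠ 0; add k_4 = -8c to the basis.

S(h_1,h_3): lcm = ab. S = 2/5ac + 1/6b^2 - 41/40bc - 7/6b - 1/10c + 1.
  leading term ac: subtract (1/30c)·h_1 from 2/5ac + 1/6b^2 - 41/40bc - 7/6b - 1/10c + 1 → 1/6b^2 - 131/120bc - 7/6b + 13/20c^2 + 11/30c + 1
  leading term b^2: no divisor's leading term divides it; move 1/6b^2 to the remainder.
  leading term bc: subtract (131/960b)·k_4 from -131/120bc - 7/6b + 13/20c^2 + 11/30c + 1 → -7/6b + 13/20c^2 + 11/30c + 1
  leading term b: no divisor's leading term divides it; move -7/6b to the remainder.
  leading term c^2: subtract (-13/160c)·k_4 from 13/20c^2 + 11/30c + 1 → 11/30c + 1
  leading term c: subtract (-11/240)·k_4 from 11/30c + 1 → 1
  leading term 1: no divisor's leading term divides it; move 1 to the remainder.
  remainder 1/6b^2 - 7/6b + 1 ≠ 0; add k_5 = 1/6b^2 - 7/6b + 1 to the basis.

S(h_2,h_3): lcm = ab. S = 2/5ac + 1/6b^2 + 279/40bc - 7/6b - 1/10c + 1.
  leading term ac: subtract (1/30c)·h_1 from 2/5ac + 1/6b^2 + 279/40bc - 7/6b - 1/10c + 1 → 1/6b^2 + 829/120bc - 7/6b + 13/20c^2 + 11/30c + 1
  leading term b^2: subtract (1)·k_5 from 1/6b^2 + 829/120bc - 7/6b + 13/20c^2 + 11/30c + 1 → 829/120bc + 13/20c^2 + 11/30c
  leading term bc: subtract (-829/960b)·k_4 from 829/120bc + 13/20c^2 + 11/30c → 13/20c^2 + 11/30c
  leading term c^2: subtract (-13/160c)·k_4 from 13/20c^2 + 11/30c → 11/30c
  leading term c: subtract (-11/240)·k_4 from 11/30c → 0
  remainder 0.

S(h_1,k_4): leading monomials are coprime, so the S-polynomial reduces to 0 (Buchberger's first criterion).
S(h_2,k_4): leading monomials are coprime, so the S-polynomial reduces to 0 (Buchberger's first criterion).
S(h_3,k_4): leading monomials are coprime, so the S-polynomial reduces to 0 (Buchberger's first criterion).
S(h_1,k_5): leading monomials are coprime, so the S-polynomial reduces to 0 (Buchberger's first criterion).
S(h_2,k_5): leading monomials are coprime, so the S-polynomial reduces to 0 (Buchberger's first criterion).
S(h_3,k_5): lcm = ab^2. S = -2/5abc + 7ab - 6a - 3/5b^2c + 1/10bc - b.
  leading term abc: subtract (-1/30bc)·h_1 from -2/5abc + 7ab - 6a - 3/5b^2c + 1/10bc - b → 7ab - 6a - 8/15b^2c - 13/20bc^2 - 11/30bc - b
  leading term ab: subtract (7/12b)·h_1 from 7ab - 6a - 8/15b^2c - 13/20bc^2 - 11/30bc - b → -6a - 8/15b^2c - 7/6b^2 - 13/20bc^2 + 1321/120bc + 43/6b
  leading term a: subtract (-1/2)·h_1 from -6a - 8/15b^2c - 7/6b^2 - 13/20bc^2 + 1321/120bc + 43/6b → -8/15b^2c - 7/6b^2 - 13/20bc^2 + 1321/120bc + 49/6b - 39/4c - 7
  leading term b^2c: subtract (1/15b^2)·k_4 from -8/15b^2c - 7/6b^2 - 13/20bc^2 + 1321/120bc + 49/6b - 39/4c - 7 → -7/6b^2 - 13/20bc^2 + 1321/120bc + 49/6b - 39/4c - 7
  leading term b^2: subtract (-7)·k_5 from -7/6b^2 - 13/20bc^2 + 1321/120bc + 49/6b - 39/4c - 7 → -13/20bc^2 + 1321/120bc - 39/4c
  leading term bc^2: subtract (13/160bc)·k_4 from -13/20bc^2 + 1321/120bc - 39/4c → 1321/120bc - 39/4c
  leading term bc: subtract (-1321/960b)·k_4 from 1321/120bc - 39/4c → -39/4c
  leading term c: subtract (39/32)·k_4 from -39/4c → 0
  remainder 0.

S(k_4,k_5): leading monomials are coprime, so the S-polynomial reduces to 0 (Buchberger's first criterion).
Every S-polynomial of the final basis reduces to 0, so we have a Gröbner basis.
Inter-reduce: drop elements whose leading term is divisible by another's, tail-reduce, and make monic.
Reduced Gröbner basis: {a + 1/6b - 7/6, b^2 - 7b + 6, c}.

The two bases agree; hence the ideals are identical.

Yes, the ideals are equal.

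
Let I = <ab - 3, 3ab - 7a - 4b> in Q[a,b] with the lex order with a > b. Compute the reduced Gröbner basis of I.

G = {a + \tfrac{4}{7}b - \tfrac{9}{7}, b^{2} - \tfrac{9}{4}b + \tfrac{21}{4}}

f_1 = ab - 3, LT = ab.
f_2 = 3ab - 7a - 4b, LT = ab.

S(f_1,f_2): lcm = ab. S = \tfrac{7}{3}a + \tfrac{4}{3}b - 3.
  leading term a: no divisor's leading term divides it; move \tfrac{7}{3}a to the remainder.
  leading term b: no divisor's leading term divides it; move \tfrac{4}{3}b to the remainder.
  leading term 1: no divisor's leading term divides it; move -3 to the remainder.
  remainder \tfrac{7}{3}a + \tfrac{4}{3}b - 3 ≠ 0; add g_3 = \tfrac{7}{3}a + \tfrac{4}{3}b - 3 to the basis.

S(f_1,g_3): lcm = ab. S = -\tfrac{4}{7}b^{2} + \tfrac{9}{7}b - 3.
  leading term b^{2}: no divisor's leading term divides it; move -\tfrac{4}{7}b^{2} to the remainder.
  leading term b: no divisor's leading term divides it; move \tfrac{9}{7}b to the remainder.
  leading term 1: no divisor's leading term divides it; move -3 to the remainder.
  remainder -\tfrac{4}{7}b^{2} + \tfrac{9}{7}b - 3 ≠ 0; add g_4 = -\tfrac{4}{7}b^{2} + \tfrac{9}{7}b - 3 to the basis.

The other S-polynomials (S(f_2,g_3), S(f_1,g_4), S(f_2,g_4), S(g_3,g_4)) all reduce to 0 modulo the current basis, so we have a Gröbner basis.
Inter-reduce: drop elements whose leading term is divisible by another's, tail-reduce, and make monic.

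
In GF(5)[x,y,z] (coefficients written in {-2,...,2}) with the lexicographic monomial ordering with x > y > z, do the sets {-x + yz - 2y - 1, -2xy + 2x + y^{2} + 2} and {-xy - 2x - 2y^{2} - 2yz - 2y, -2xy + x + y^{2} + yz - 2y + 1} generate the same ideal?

No, the ideals differ.

Equality of ideals is decidable: compute both reduced Gröbner bases (unique for the ordering) and check whether they agree.
Buchberger on the first generating set:
f_1 = -x + yz - 2y - 1, LT = x.
f_2 = -2xy + 2x + y^{2} + 2, LT = xy.

S(f_1,f_2): lcm = xy. S = x - y^{2}z + y + 1.
  leading term x: subtract (-1)·f_1 from x - y^{2}z + y + 1 → -y^{2}z + yz - y
  leading term y^{2}z: no divisor's leading term divides it; move -y^{2}z to the remainder.
  leading term yz: no divisor's leading term divides it; move yz to the remainder.
  leading term y: no divisor's leading term divides it; move -y to the remainder.
  remainder -y^{2}z + yz - y ≠ 0; add g_3 = -y^{2}z + yz - y to the basis.

The other S-polynomials (S(f_1,g_3), S(f_2,g_3)) all reduce to 0 modulo the current basis, so we have a Gröbner basis.
Inter-reduce: drop elements whose leading term is divisible by another's, tail-reduce, and make monic.
Reduced Gröbner basis: {x - yz + 2y + 1, y^{2}z - yz + y}.

Buchberger on the second generating set:
h_1 = -xy - 2x - 2y^{2} - 2yz - 2y, LT = xy.
h_2 = -2xy + x + y^{2} + yz - 2y + 1, LT = xy.

S(h_1,h_2): lcm = xy. S = y - 2.
  leading term y: no divisor's leading term divides it; move y to the remainder.
  leading term 1: no divisor's leading term divides it; move -2 to the remainder.
  remainder y - 2 ≠ 0; add k_3 = y - 2 to the basis.

S(h_1,k_3): lcm = xy. S = -x + 2y^{2} + 2yz + 2y.
  leading term x: no divisor's leading term divides it; move -x to the remainder.
  leading term y^{2}: subtract (2y)·k_3 from 2y^{2} + 2yz + 2y → 2yz + y
  leading term yz: subtract (2z)·k_3 from 2yz + y → y - z
  leading term y: subtract (1)·k_3 from y - z → -z + 2
  leading term z: no divisor's leading term divides it; move -z to the remainder.
  leading term 1: no divisor's leading term divides it; move 2 to the remainder.
  remainder -x - z + 2 ≠ 0; add k_4 = -x - z + 2 to the basis.

The other S-polynomials (S(h_2,k_3), S(h_1,k_4), S(h_2,k_4), S(k_3,k_4)) all reduce to 0 modulo the current basis, so we have a Gröbner basis.
Inter-reduce: drop elements whose leading term is divisible by another's, tail-reduce, and make monic.
Reduced Gröbner basis: {x + z - 2, y - 2}.

These differ, so the ideals are not equal.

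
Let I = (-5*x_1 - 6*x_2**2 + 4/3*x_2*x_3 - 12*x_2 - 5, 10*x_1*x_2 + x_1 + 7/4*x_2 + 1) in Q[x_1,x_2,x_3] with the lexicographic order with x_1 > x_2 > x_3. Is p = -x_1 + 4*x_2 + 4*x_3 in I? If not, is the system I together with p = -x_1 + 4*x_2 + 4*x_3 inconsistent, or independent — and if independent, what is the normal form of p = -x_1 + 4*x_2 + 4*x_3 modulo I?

First compute the reduced Gröbner basis of I by Buchberger's algorithm.
f_1 = -5*x_1 - 6*x_2**2 + 4/3*x_2*x_3 - 12*x_2 - 5, LT = x_1.
f_2 = 10*x_1*x_2 + x_1 + 7/4*x_2 + 1, LT = x_1*x_2.

S(f_1,f_2): lcm = x_1*x_2. S = -1/10*x_1 + 6/5*x_2**3 - 4/15*x_2**2*x_3 + 12/5*x_2**2 + 33/40*x_2 - 1/10.
  reduce S modulo (f_1, f_2):
  remainder 6/5*x_2**3 - 4/15*x_2**2*x_3 + 63/25*x_2**2 - 2/75*x_2*x_3 + 213/200*x_2 ≠ 0; add h_3 = 6/5*x_2**3 - 4/15*x_2**2*x_3 + 63/25*x_2**2 - 2/75*x_2*x_3 + 213/200*x_2 to the basis.

The other S-polynomials (S(f_1,h_3), S(f_2,h_3)) all reduce to 0 modulo the current basis, so we have a Gröbner basis.
Inter-reduce: drop elements whose leading term is divisible by another's, tail-reduce, and make monic.
Reduced Gröbner basis: {x_1 + 6/5*x_2**2 - 4/15*x_2*x_3 + 12/5*x_2 + 1, x_2**3 - 2/9*x_2**2*x_3 + 21/10*x_2**2 - 1/45*x_2*x_3 + 71/80*x_2}.
Label its elements g_1 = x_1 + 6/5*x_2**2 - 4/15*x_2*x_3 + 12/5*x_2 + 1, g_2 = x_2**3 - 2/9*x_2**2*x_3 + 21/10*x_2**2 - 1/45*x_2*x_3 + 71/80*x_2.

Reduce p = -x_1 + 4*x_2 + 4*x_3 modulo G:
  leading term x_1: subtract (-1)·g_1 from -x_1 + 4*x_2 + 4*x_3 → 6/5*x_2**2 - 4/15*x_2*x_3 + 32/5*x_2 + 4*x_3 + 1
  leading term x_2**2: no divisor's leading term divides it; move 6/5*x_2**2 to the remainder.
  leading term x_2*x_3: no divisor's leading term divides it; move -4/15*x_2*x_3 to the remainder.
  leading term x_2: no divisor's leading term divides it; move 32/5*x_2 to the remainder.
  leading term x_3: no divisor's leading term divides it; move 4*x_3 to the remainder.
  leading term 1: no divisor's leading term divides it; move 1 to the remainder.
  normal form = 6/5*x_2**2 - 4/15*x_2*x_3 + 32/5*x_2 + 4*x_3 + 1.
The normal form is nonzero, so p ∉ I. Since p minus its normal form lies in I, I + (p) = I + (r) where r = 6/5*x_2**2 - 4/15*x_2*x_3 + 32/5*x_2 + 4*x_3 + 1; decide whether this ideal is the whole ring.
Run Buchberger on G together with r (pairs among the g_i already reduce to 0 since G is a Gröbner basis):
g_1 = x_1 + 6/5*x_2**2 - 4/15*x_2*x_3 + 12/5*x_2 + 1, LT = x_1.
g_2 = x_2**3 - 2/9*x_2**2*x_3 + 21/10*x_2**2 - 1/45*x_2*x_3 + 71/80*x_2, LT = x_2**3.
r = 6/5*x_2**2 - 4/15*x_2*x_3 + 32/5*x_2 + 4*x_3 + 1, LT = x_2**2.

S(g_2,r): lcm = x_2**3. S = -97/30*x_2**2 - 151/45*x_2*x_3 + 13/240*x_2.
  reduce S modulo (g_1, g_2, r):
  remainder -110/27*x_2*x_3 + 2491/144*x_2 + 97/9*x_3 + 97/36 ≠ 0; add m_4 = -110/27*x_2*x_3 + 2491/144*x_2 + 97/9*x_3 + 97/36 to the basis.

S(g_2,m_4): lcm = x_2**3*x_3. S = 7473/1760*x_2**3 - 2/9*x_2**2*x_3**2 + 261/55*x_2**2*x_3 + 291/440*x_2**2 - 1/45*x_2*x_3**2 + 71/80*x_2*x_3.
  reduce S modulo (g_1, g_2, r, m_4):
  remainder -8895264429/170368000*x_2 + 302/495*x_3**3 - 2819321/217800*x_3**2 - 355330333/10648000*x_3 - 320465943/42592000 ≠ 0; add m_5 = -8895264429/170368000*x_2 + 302/495*x_3**3 - 2819321/217800*x_3**2 - 355330333/10648000*x_3 - 320465943/42592000 to the basis.

S(r,m_4): lcm = x_2**2*x_3. S = 7473/1760*x_2**2 - 2/9*x_2*x_3**2 + 2633/330*x_2*x_3 + 291/440*x_2 + 10/3*x_3**2 + 5/6*x_3.
  reduce S modulo (g_1, g_2, r, m_4, m_5):
  remainder 4832/34767*x_3**3 - 77765/382437*x_3**2 + 11921/309040*x_3 + 333471/13597760 ≠ 0; add m_6 = 4832/34767*x_3**3 - 77765/382437*x_3**2 + 11921/309040*x_3 + 333471/13597760 to the basis.

The other S-polynomials (S(g_1,g_2), S(g_1,r), S(g_1,m_4), S(g_1,m_5), S(g_2,m_5), S(r,m_5), S(m_4,m_5), S(g_1,m_6), S(g_2,m_6), S(r,m_6), S(m_4,m_6), S(m_5,m_6)) all reduce to 0 modulo the current basis, so we have a Gröbner basis.
Inter-reduce: drop elements whose leading term is divisible by another's, tail-reduce, and make monic.
Reduced Gröbner basis: {x_1 + 2126080/2302683*x_3**2 - 3293948/2302683*x_3 + 448772/767561, x_2 + 531520/2302683*x_3**2 + 1479196/2302683*x_3 + 112193/767561, x_3**3 - 515/352*x_3**2 + 107289/386560*x_3 + 3001239/17008640}.
The reduced Gröbner basis of I + (p) is {x_1 + 2126080/2302683*x_3**2 - 3293948/2302683*x_3 + 448772/767561, x_2 + 531520/2302683*x_3**2 + 1479196/2302683*x_3 + 112193/767561, x_3**3 - 515/352*x_3**2 + 107289/386560*x_3 + 3001239/17008640} ≠ {1}, a proper ideal, so the enlarged system stays consistent: p is independent of I, with normal form 6/5*x_2**2 - 4/15*x_2*x_3 + 32/5*x_2 + 4*x_3 + 1.

-x_1 + 4*x_2 + 4*x_3 is independent of I; its normal form modulo I is 6/5*x_2**2 - 4/15*x_2*x_3 + 32/5*x_2 + 4*x_3 + 1.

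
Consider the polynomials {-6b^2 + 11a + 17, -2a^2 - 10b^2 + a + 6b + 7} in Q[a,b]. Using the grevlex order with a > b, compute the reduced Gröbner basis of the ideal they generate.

G = {a^2 + 26/3a - 3b + 32/3, b^2 - 11/6a - 17/6}

This is the nonlinear analogue of row-reducing a linear system.

f_1 = -6b^2 + 11a + 17, LT = b^2.
f_2 = -2a^2 - 10b^2 + a + 6b + 7, LT = a^2.

The S-polynomials (S(f_1,f_2)) all reduce to 0 modulo the current basis, so we have a Gröbner basis.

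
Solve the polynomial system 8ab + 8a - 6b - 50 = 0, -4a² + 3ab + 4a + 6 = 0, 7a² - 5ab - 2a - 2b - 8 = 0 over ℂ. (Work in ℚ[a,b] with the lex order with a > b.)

Compute a lex Gröbner basis by Buchberger's algorithm.
f_1 = 8ab + 8a - 6b - 50, LT = ab.
f_2 = -4a² + 3ab + 4a + 6, LT = a².
f_3 = 7a² - 5ab - 2a - 2b - 8, LT = a².

S(f_1,f_2): lcm = a²b. S = a² + ¾ab² + ¼ab - 25/4a + 3/2b.
  reduce S modulo (f_1, f_2, f_3):
  remainder -11/2a + 9/16b² + 51/8b + 49/16 ≠ 0; add h_4 = -11/2a + 9/16b² + 51/8b + 49/16 to the basis.

S(f_1,f_3): lcm = a²b. S = a² + 5/7ab² - 13/28ab - 25/4a + 2/7b² + 8/7b.
  reduce S modulo (f_1, f_2, f_3, h_4):
  remainder 809/2464b² - 373/1232b - 9519/2464 ≠ 0; add h_5 = 809/2464b² - 373/1232b - 9519/2464 to the basis.

S(f_2,f_3): lcm = a². S = -1/28ab - 5/7a + 2/7b - 5/14.
  reduce S modulo (f_1, f_2, f_3, h_4, h_5):
  remainder -53603/90608b - 160809/90608 ≠ 0; add h_6 = -53603/90608b - 160809/90608 to the basis.

The other S-polynomials (S(f_1,h_4), S(f_2,h_4), S(f_3,h_4), S(f_1,h_5), S(f_2,h_5), S(f_3,h_5), S(h_4,h_5), S(f_1,h_6), S(f_2,h_6), S(f_3,h_6), S(h_4,h_6), S(h_5,h_6)) all reduce to 0 modulo the current basis, so we have a Gröbner basis.
Inter-reduce: drop elements whose leading term is divisible by another's, tail-reduce, and make monic.
Reduced Gröbner basis: {a + 2, b + 3}.

The lex basis is triangular: the last element involves only b. Solving b + 3 = 0 gives b ∈ {-3}; substituting each value into the earlier elements determines the remaining variables.
  b = -3: the earlier basis element becomes a + 2 = 0, giving a = -2 — point (-2, -3).
This is the nonlinear analogue of row-reducing a linear system.

{(-2, -3)}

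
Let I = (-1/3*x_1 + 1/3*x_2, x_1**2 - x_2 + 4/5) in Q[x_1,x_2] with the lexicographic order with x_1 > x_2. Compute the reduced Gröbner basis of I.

G = {x_1 - x_2, x_2**2 - x_2 + 4/5}

f_1 = -1/3*x_1 + 1/3*x_2, LT = x_1.
f_2 = x_1**2 - x_2 + 4/5, LT = x_1**2.

S(f_1,f_2): lcm = x_1**2. S = -x_1*x_2 + x_2 - 4/5.
  leading term x_1*x_2: subtract (3*x_2)·f_1 from -x_1*x_2 + x_2 - 4/5 → -x_2**2 + x_2 - 4/5
  leading term x_2**2: no divisor's leading term divides it; move -x_2**2 to the remainder.
  leading term x_2: no divisor's leading term divides it; move x_2 to the remainder.
  leading term 1: no divisor's leading term divides it; move -4/5 to the remainder.
  remainder -x_2**2 + x_2 - 4/5 ≠ 0; add g_3 = -x_2**2 + x_2 - 4/5 to the basis.

The other S-polynomials (S(f_1,g_3), S(f_2,g_3)) all reduce to 0 modulo the current basis, so we have a Gröbner basis.
Inter-reduce: drop elements whose leading term is divisible by another's, tail-reduce, and make monic.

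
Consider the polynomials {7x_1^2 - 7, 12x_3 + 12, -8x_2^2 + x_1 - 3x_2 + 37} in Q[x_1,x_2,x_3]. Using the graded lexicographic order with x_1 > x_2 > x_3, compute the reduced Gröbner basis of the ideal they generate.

f_1 = 7x_1^2 - 7, LT = x_1^2.
f_2 = 12x_3 + 12, LT = x_3.
f_3 = -8x_2^2 + x_1 - 3x_2 + 37, LT = x_2^2.

S(f_1,f_2): leading monomials are coprime, so the S-polynomial reduces to 0 (Buchberger's first criterion).
S(f_1,f_3): leading monomials are coprime, so the S-polynomial reduces to 0 (Buchberger's first criterion).
S(f_2,f_3): leading monomials are coprime, so the S-polynomial reduces to 0 (Buchberger's first criterion).
Every S-polynomial of the final basis reduces to 0, so we have a Gröbner basis.

G = {x_1^2 - 1, x_2^2 - 1/8x_1 + 3/8x_2 - 37/8, x_3 + 1}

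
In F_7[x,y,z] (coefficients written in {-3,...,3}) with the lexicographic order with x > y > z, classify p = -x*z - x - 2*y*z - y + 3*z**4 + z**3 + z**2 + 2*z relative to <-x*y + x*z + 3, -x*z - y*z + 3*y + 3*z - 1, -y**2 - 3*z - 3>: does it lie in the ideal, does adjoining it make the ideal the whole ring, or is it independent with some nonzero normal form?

-x*z - x - 2*y*z - y + 3*z**4 + z**3 + z**2 + 2*z lies in I (it reduces to 0).

First compute the reduced Gröbner basis of I by Buchberger's algorithm.
f_1 = -x*y + x*z + 3, LT = x*y.
f_2 = -x*z - y*z + 3*y + 3*z - 1, LT = x*z.
f_3 = -y**2 - 3*z - 3, LT = y**2.

S(f_1,f_2): lcm = x*y*z. S = -x*z**2 - y**2*z + 3*y**2 + 3*y*z - y - 3*z.
  leading term x*z**2: subtract (z)·f_2 from -x*z**2 - y**2*z + 3*y**2 + 3*y*z - y - 3*z → -y**2*z + 3*y**2 + y*z**2 - y - 3*z**2 - 2*z
  leading term y**2*z: subtract (z)·f_3 from -y**2*z + 3*y**2 + y*z**2 - y - 3*z**2 - 2*z → 3*y**2 + y*z**2 - y + z
  leading term y**2: subtract (-3)·f_3 from 3*y**2 + y*z**2 - y + z → y*z**2 - y - z - 2
  leading term y*z**2: no divisor's leading term divides it; move y*z**2 to the remainder.
  leading term y: no divisor's leading term divides it; move -y to the remainder.
  leading term z: no divisor's leading term divides it; move -z to the remainder.
  leading term 1: no divisor's leading term divides it; move -2 to the remainder.
  remainder y*z**2 - y - z - 2 ≠ 0; add h_4 = y*z**2 - y - z - 2 to the basis.

S(f_1,f_3): lcm = x*y**2. S = -x*y*z - 3*x*z - 3*x - 3*y.
  leading term x*y*z: subtract (z)·f_1 from -x*y*z - 3*x*z - 3*x - 3*y → -x*z**2 - 3*x*z - 3*x - 3*y - 3*z
  leading term x*z**2: subtract (z)·f_2 from -x*z**2 - 3*x*z - 3*x - 3*y - 3*z → -3*x*z - 3*x + y*z**2 - 3*y*z - 3*y - 3*z**2 - 2*z
  leading term x*z: subtract (3)·f_2 from -3*x*z - 3*x + y*z**2 - 3*y*z - 3*y - 3*z**2 - 2*z → -3*x + y*z**2 + 2*y - 3*z**2 + 3*z + 3
  leading term x: no divisor's leading term divides it; move -3*x to the remainder.
  leading term y*z**2: subtract (1)·h_4 from y*z**2 + 2*y - 3*z**2 + 3*z + 3 → 3*y - 3*z**2 - 3*z - 2
  leading term y: no divisor's leading term divides it; move 3*y to the remainder.
  leading term z**2: no divisor's leading term divides it; move -3*z**2 to the remainder.
  leading term z: no divisor's leading term divides it; move -3*z to the remainder.
  leading term 1: no divisor's leading term divides it; move -2 to the remainder.
  remainder -3*x + 3*y - 3*z**2 - 3*z - 2 ≠ 0; add h_5 = -3*x + 3*y - 3*z**2 - 3*z - 2 to the basis.

S(f_1,h_4): lcm = x*y*z**2. S = x*y - x*z**3 + x*z + 2*x - 3*z**2.
  leading term x*y: subtract (-1)·f_1 from x*y - x*z**3 + x*z + 2*x - 3*z**2 → -x*z**3 + 2*x*z + 2*x - 3*z**2 + 3
  leading term x*z**3: subtract (z**2)·f_2 from -x*z**3 + 2*x*z + 2*x - 3*z**2 + 3 → 2*x*z + 2*x + y*z**3 - 3*y*z**2 - 3*z**3 - 2*z**2 + 3
  leading term x*z: subtract (-2)·f_2 from 2*x*z + 2*x + y*z**3 - 3*y*z**2 - 3*z**3 - 2*z**2 + 3 → 2*x + y*z**3 - 3*y*z**2 - 2*y*z - y - 3*z**3 - 2*z**2 - z + 1
  leading term x: subtract (-3)·h_5 from 2*x + y*z**3 - 3*y*z**2 - 2*y*z - y - 3*z**3 - 2*z**2 - z + 1 → y*z**3 - 3*y*z**2 - 2*y*z + y - 3*z**3 + 3*z**2 - 3*z + 2
  leading term y*z**3: subtract (z)·h_4 from y*z**3 - 3*y*z**2 - 2*y*z + y - 3*z**3 + 3*z**2 - 3*z + 2 → -3*y*z**2 - y*z + y - 3*z**3 - 3*z**2 - z + 2
  leading term y*z**2: subtract (-3)·h_4 from -3*y*z**2 - y*z + y - 3*z**3 - 3*z**2 - z + 2 → -y*z - 2*y - 3*z**3 - 3*z**2 + 3*z + 3
  leading term y*z: no divisor's leading term divides it; move -y*z to the remainder.
  leading term y: no divisor's leading term divides it; move -2*y to the remainder.
  leading term z**3: no divisor's leading term divides it; move -3*z**3 to the remainder.
  leading term z**2: no divisor's leading term divides it; move -3*z**2 to the remainder.
  leading term z: no divisor's leading term divides it; move 3*z to the remainder.
  leading term 1: no divisor's leading term divides it; move 3 to the remainder.
  remainder -y*z - 2*y - 3*z**3 - 3*z**2 + 3*z + 3 ≠ 0; add h_6 = -y*z - 2*y - 3*z**3 - 3*z**2 + 3*z + 3 to the basis.

S(h_4,h_6): lcm = y*z**2. S = -2*y*z - y - 3*z**4 - 3*z**3 + 3*z**2 + 2*z - 2.
  leading term y*z: subtract (2)·h_6 from -2*y*z - y - 3*z**4 - 3*z**3 + 3*z**2 + 2*z - 2 → 3*y - 3*z**4 + 3*z**3 + 2*z**2 + 3*z - 1
  leading term y: no divisor's leading term divides it; move 3*y to the remainder.
  leading term z**4: no divisor's leading term divides it; move -3*z**4 to the remainder.
  leading term z**3: no divisor's leading term divides it; move 3*z**3 to the remainder.
  leading term z**2: no divisor's leading term divides it; move 2*z**2 to the remainder.
  leading term z: no divisor's leading term divides it; move 3*z to the remainder.
  leading term 1: no divisor's leading term divides it; move -1 to the remainder.
  remainder 3*y - 3*z**4 + 3*z**3 + 2*z**2 + 3*z - 1 ≠ 0; add h_7 = 3*y - 3*z**4 + 3*z**3 + 2*z**2 + 3*z - 1 to the basis.

S(h_4,h_7): lcm = y*z**2. S = -y + z**6 - z**5 - 3*z**4 - z**3 - 2*z**2 - z - 2.
  leading term y: subtract (2)·h_7 from -y + z**6 - z**5 - 3*z**4 - z**3 - 2*z**2 - z - 2 → z**6 - z**5 + 3*z**4 + z**2
  leading term z**6: no divisor's leading term divides it; move z**6 to the remainder.
  leading term z**5: no divisor's leading term divides it; move -z**5 to the remainder.
  leading term z**4: no divisor's leading term divides it; move 3*z**4 to the remainder.
  leading term z**2: no divisor's leading term divides it; move z**2 to the remainder.
  remainder z**6 - z**5 + 3*z**4 + z**2 ≠ 0; add h_8 = z**6 - z**5 + 3*z**4 + z**2 to the basis.

S(h_6,h_7): lcm = y*z. S = 2*y + z**5 - z**4 + 2*z**2 + 2*z - 3.
  leading term y: subtract (3)·h_7 from 2*y + z**5 - z**4 + 2*z**2 + 2*z - 3 → z**5 + z**4 - 2*z**3 + 3*z**2
  leading term z**5: no divisor's leading term divides it; move z**5 to the remainder.
  leading term z**4: no divisor's leading term divides it; move z**4 to the remainder.
  leading term z**3: no divisor's leading term divides it; move -2*z**3 to the remainder.
  leading term z**2: no divisor's leading term divides it; move 3*z**2 to the remainder.
  remainder z**5 + z**4 - 2*z**3 + 3*z**2 ≠ 0; add h_9 = z**5 + z**4 - 2*z**3 + 3*z**2 to the basis.

The other S-polynomials (S(f_2,f_3), S(f_2,h_4), S(f_3,h_4), S(f_1,h_5), S(f_2,h_5), S(f_3,h_5), S(h_4,h_5), S(f_1,h_6), S(f_2,h_6), S(f_3,h_6), S(h_5,h_6), S(f_1,h_7), S(f_2,h_7), S(f_3,h_7), S(h_5,h_7), S(f_1,h_8), S(f_2,h_8), S(f_3,h_8), S(h_4,h_8), S(h_5,h_8), S(h_6,h_8), S(h_7,h_8), S(f_1,h_9), S(f_2,h_9), S(f_3,h_9), S(h_4,h_9), S(h_5,h_9), S(h_6,h_9), S(h_7,h_9), S(h_8,h_9)) all reduce to 0 modulo the current basis, so we have a Gröbner basis.
Inter-reduce: drop elements whose leading term is divisible by another's, tail-reduce, and make monic.
Reduced Gröbner basis: {x - z**4 + z**3 - 3*z**2 + 2*z - 2, y - z**4 + z**3 + 3*z**2 + z + 2, z**5 + z**4 - 2*z**3 + 3*z**2}.
Label its elements g_1 = x - z**4 + z**3 - 3*z**2 + 2*z - 2, g_2 = y - z**4 + z**3 + 3*z**2 + z + 2, g_3 = z**5 + z**4 - 2*z**3 + 3*z**2.

Reduce p = -x*z - x - 2*y*z - y + 3*z**4 + z**3 + z**2 + 2*z modulo G:
  leading term x*z: subtract (-z)·g_1 from -x*z - x - 2*y*z - y + 3*z**4 + z**3 + z**2 + 2*z → -x - 2*y*z - y - z**5 - 3*z**4 - 2*z**3 + 3*z**2
  leading term x: subtract (-1)·g_1 from -x - 2*y*z - y - z**5 - 3*z**4 - 2*z**3 + 3*z**2 → -2*y*z - y - z**5 + 3*z**4 - z**3 + 2*z - 2
  leading term y*z: subtract (-2*z)·g_2 from -2*y*z - y - z**5 + 3*z**4 - z**3 + 2*z - 2 → -y - 3*z**5 - 2*z**4 - 2*z**3 + 2*z**2 - z - 2
  leading term y: subtract (-1)·g_2 from -y - 3*z**5 - 2*z**4 - 2*z**3 + 2*z**2 - z - 2 → -3*z**5 - 3*z**4 - z**3 - 2*z**2
  leading term z**5: subtract (-3)·g_3 from -3*z**5 - 3*z**4 - z**3 - 2*z**2 → 0
  normal form = 0.
Since the normal form is 0, p ∈ I.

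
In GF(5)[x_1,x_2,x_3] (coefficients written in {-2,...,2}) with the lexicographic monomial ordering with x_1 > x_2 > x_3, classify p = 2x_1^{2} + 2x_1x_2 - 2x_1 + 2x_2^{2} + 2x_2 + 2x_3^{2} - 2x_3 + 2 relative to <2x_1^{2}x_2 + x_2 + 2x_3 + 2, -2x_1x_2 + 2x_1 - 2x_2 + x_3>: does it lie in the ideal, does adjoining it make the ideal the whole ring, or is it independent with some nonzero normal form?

First compute the reduced Gröbner basis of I by Buchberger's algorithm.
f_1 = 2x_1^{2}x_2 + x_2 + 2x_3 + 2, LT = x_1^{2}x_2.
f_2 = -2x_1x_2 + 2x_1 - 2x_2 + x_3, LT = x_1x_2.

S(f_1,f_2): lcm = x_1^{2}x_2. S = x_1^{2} - x_1x_2 - 2x_1x_3 - 2x_2 + x_3 + 1.
  reduce S modulo (f_1, f_2):
  remainder x_1^{2} - 2x_1x_3 - x_1 - x_2 - 2x_3 + 1 ≠ 0; add h_3 = x_1^{2} - 2x_1x_3 - x_1 - x_2 - 2x_3 + 1 to the basis.

S(f_1,h_3): lcm = x_1^{2}x_2. S = 2x_1x_2x_3 + x_1x_2 + x_2^{2} + 2x_2x_3 + 2x_2 + x_3 + 1.
  reduce S modulo (f_1, f_2, h_3):
  remainder 2x_1x_3 + x_1 + x_2^{2} + x_2 + x_3^{2} - x_3 + 1 ≠ 0; add h_4 = 2x_1x_3 + x_1 + x_2^{2} + x_2 + x_3^{2} - x_3 + 1 to the basis.

S(f_1,h_4): lcm = x_1^{2}x_2x_3. S = 2x_1^{2}x_2 + 2x_1x_2^{3} + 2x_1x_2^{2} + 2x_1x_2x_3^{2} - 2x_1x_2x_3 + 2x_1x_2 - 2x_2x_3 + x_3^{2} + x_3.
  reduce S modulo (f_1, f_2, h_3, h_4):
  remainder -2x_2^{3} - 2x_2x_3^{2} + x_2x_3 + 2x_2 + 2x_3 + 2 ≠ 0; add h_5 = -2x_2^{3} - 2x_2x_3^{2} + x_2x_3 + 2x_2 + 2x_3 + 2 to the basis.

The other S-polynomials (S(f_2,h_3), S(f_2,h_4), S(h_3,h_4), S(f_1,h_5), S(f_2,h_5), S(h_3,h_5), S(h_4,h_5)) all reduce to 0 modulo the current basis, so we have a Gröbner basis.
Inter-reduce: drop elements whose leading term is divisible by another's, tail-reduce, and make monic.
Reduced Gröbner basis: {x_1^{2} + x_2^{2} + x_3^{2} + 2x_3 + 2, x_1x_2 - x_1 + x_2 + 2x_3, x_1x_3 - 2x_1 - 2x_2^{2} - 2x_2 - 2x_3^{2} + 2x_3 - 2, x_2^{3} + x_2x_3^{2} + 2x_2x_3 - x_2 - x_3 - 1}.
Label its elements g_1 = x_1^{2} + x_2^{2} + x_3^{2} + 2x_3 + 2, g_2 = x_1x_2 - x_1 + x_2 + 2x_3, g_3 = x_1x_3 - 2x_1 - 2x_2^{2} - 2x_2 - 2x_3^{2} + 2x_3 - 2, g_4 = x_2^{3} + x_2x_3^{2} + 2x_2x_3 - x_2 - x_3 - 1.

Reduce p = 2x_1^{2} + 2x_1x_2 - 2x_1 + 2x_2^{2} + 2x_2 + 2x_3^{2} - 2x_3 + 2 modulo G:
  leading term x_1^{2}: subtract (2)·g_1 from 2x_1^{2} + 2x_1x_2 - 2x_1 + 2x_2^{2} + 2x_2 + 2x_3^{2} - 2x_3 + 2 → 2x_1x_2 - 2x_1 + 2x_2 - x_3 - 2
  leading term x_1x_2: subtract (2)·g_2 from 2x_1x_2 - 2x_1 + 2x_2 - x_3 - 2 → -2
  leading term 1: no divisor's leading term divides it; move -2 to the remainder.
  normal form = -2.
The normal form is nonzero, so p ∉ I. Since p minus its normal form lies in I, I + (p) = I + (r) where r = -2; decide whether this ideal is the whole ring.
Here r = -2 is a nonzero constant, hence a unit: 1 ∈ I + (p), the Gröbner basis of I + (p) is {1}, and the enlarged system has no common solution — adjoining p is inconsistent.

Adjoining 2x_1^{2} + 2x_1x_2 - 2x_1 + 2x_2^{2} + 2x_2 + 2x_3^{2} - 2x_3 + 2 makes the ideal the whole ring: the system is inconsistent.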